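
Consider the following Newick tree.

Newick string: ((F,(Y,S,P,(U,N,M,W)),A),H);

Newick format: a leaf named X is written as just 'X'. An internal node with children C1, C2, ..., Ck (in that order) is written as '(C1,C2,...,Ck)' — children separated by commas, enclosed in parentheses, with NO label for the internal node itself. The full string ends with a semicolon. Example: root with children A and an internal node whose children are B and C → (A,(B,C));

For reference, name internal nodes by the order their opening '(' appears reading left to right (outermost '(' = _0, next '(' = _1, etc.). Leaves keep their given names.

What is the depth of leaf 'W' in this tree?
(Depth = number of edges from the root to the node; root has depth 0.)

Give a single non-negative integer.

Newick: ((F,(Y,S,P,(U,N,M,W)),A),H);
Naming internals by '(' encounter order: outermost '(' = _0, next = _1, ...
Query node: W
Path from root: _0 -> _1 -> _2 -> _3 -> W
Depth of W: 4 (number of edges from root)

Answer: 4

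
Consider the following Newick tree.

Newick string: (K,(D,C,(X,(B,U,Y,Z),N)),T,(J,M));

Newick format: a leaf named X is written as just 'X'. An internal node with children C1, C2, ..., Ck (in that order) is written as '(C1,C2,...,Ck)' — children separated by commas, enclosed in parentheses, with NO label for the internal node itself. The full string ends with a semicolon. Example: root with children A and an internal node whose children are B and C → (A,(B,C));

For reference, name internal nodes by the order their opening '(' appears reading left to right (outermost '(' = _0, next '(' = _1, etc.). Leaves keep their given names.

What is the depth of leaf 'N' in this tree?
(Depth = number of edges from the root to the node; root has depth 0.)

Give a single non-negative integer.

Newick: (K,(D,C,(X,(B,U,Y,Z),N)),T,(J,M));
Naming internals by '(' encounter order: outermost '(' = _0, next = _1, ...
Query node: N
Path from root: _0 -> _1 -> _2 -> N
Depth of N: 3 (number of edges from root)

Answer: 3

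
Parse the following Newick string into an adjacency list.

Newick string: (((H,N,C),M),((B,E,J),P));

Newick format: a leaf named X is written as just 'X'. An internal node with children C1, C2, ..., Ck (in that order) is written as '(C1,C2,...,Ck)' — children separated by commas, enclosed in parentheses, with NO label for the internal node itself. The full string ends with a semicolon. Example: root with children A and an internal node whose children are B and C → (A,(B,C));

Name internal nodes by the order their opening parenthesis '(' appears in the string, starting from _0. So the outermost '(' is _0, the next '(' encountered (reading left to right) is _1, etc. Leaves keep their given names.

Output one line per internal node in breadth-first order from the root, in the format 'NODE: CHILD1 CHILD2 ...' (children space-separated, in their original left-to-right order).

Input: (((H,N,C),M),((B,E,J),P));
Scanning left-to-right, naming '(' by encounter order:
  pos 0: '(' -> open internal node _0 (depth 1)
  pos 1: '(' -> open internal node _1 (depth 2)
  pos 2: '(' -> open internal node _2 (depth 3)
  pos 8: ')' -> close internal node _2 (now at depth 2)
  pos 11: ')' -> close internal node _1 (now at depth 1)
  pos 13: '(' -> open internal node _3 (depth 2)
  pos 14: '(' -> open internal node _4 (depth 3)
  pos 20: ')' -> close internal node _4 (now at depth 2)
  pos 23: ')' -> close internal node _3 (now at depth 1)
  pos 24: ')' -> close internal node _0 (now at depth 0)
Total internal nodes: 5
BFS adjacency from root:
  _0: _1 _3
  _1: _2 M
  _3: _4 P
  _2: H N C
  _4: B E J

Answer: _0: _1 _3
_1: _2 M
_3: _4 P
_2: H N C
_4: B E J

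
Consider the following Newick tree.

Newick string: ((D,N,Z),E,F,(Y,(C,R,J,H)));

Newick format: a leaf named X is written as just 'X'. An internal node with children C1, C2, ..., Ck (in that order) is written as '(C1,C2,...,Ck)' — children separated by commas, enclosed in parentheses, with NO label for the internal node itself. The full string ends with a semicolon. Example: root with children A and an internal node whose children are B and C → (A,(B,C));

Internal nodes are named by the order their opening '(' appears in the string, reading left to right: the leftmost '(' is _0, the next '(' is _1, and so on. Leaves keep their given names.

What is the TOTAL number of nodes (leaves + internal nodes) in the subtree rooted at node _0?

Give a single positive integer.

Answer: 14

Derivation:
Newick: ((D,N,Z),E,F,(Y,(C,R,J,H)));
Locate _0: it is the '(' at position 0 (the 1st '(' reading left to right).
Query: subtree rooted at _0
_0: subtree_size = 1 + 13
  _1: subtree_size = 1 + 3
    D: subtree_size = 1 + 0
    N: subtree_size = 1 + 0
    Z: subtree_size = 1 + 0
  E: subtree_size = 1 + 0
  F: subtree_size = 1 + 0
  _2: subtree_size = 1 + 6
    Y: subtree_size = 1 + 0
    _3: subtree_size = 1 + 4
      C: subtree_size = 1 + 0
      R: subtree_size = 1 + 0
      J: subtree_size = 1 + 0
      H: subtree_size = 1 + 0
Total subtree size of _0: 14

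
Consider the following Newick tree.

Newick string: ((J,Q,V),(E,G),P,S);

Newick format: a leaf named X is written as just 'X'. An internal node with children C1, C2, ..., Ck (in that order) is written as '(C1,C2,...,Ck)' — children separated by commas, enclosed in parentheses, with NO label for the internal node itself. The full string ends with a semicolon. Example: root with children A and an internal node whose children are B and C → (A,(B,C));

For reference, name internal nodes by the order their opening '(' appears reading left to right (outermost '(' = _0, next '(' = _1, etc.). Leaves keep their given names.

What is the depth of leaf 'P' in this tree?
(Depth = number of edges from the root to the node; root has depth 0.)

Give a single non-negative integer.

Answer: 1

Derivation:
Newick: ((J,Q,V),(E,G),P,S);
Naming internals by '(' encounter order: outermost '(' = _0, next = _1, ...
Query node: P
Path from root: _0 -> P
Depth of P: 1 (number of edges from root)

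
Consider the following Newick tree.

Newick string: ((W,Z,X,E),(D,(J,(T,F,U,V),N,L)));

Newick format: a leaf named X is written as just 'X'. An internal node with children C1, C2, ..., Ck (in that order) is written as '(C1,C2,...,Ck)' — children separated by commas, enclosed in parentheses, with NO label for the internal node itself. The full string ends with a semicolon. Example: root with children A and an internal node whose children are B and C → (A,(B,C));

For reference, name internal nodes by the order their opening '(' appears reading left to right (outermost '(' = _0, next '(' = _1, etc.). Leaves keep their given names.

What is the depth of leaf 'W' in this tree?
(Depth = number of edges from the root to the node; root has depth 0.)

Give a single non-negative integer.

Newick: ((W,Z,X,E),(D,(J,(T,F,U,V),N,L)));
Naming internals by '(' encounter order: outermost '(' = _0, next = _1, ...
Query node: W
Path from root: _0 -> _1 -> W
Depth of W: 2 (number of edges from root)

Answer: 2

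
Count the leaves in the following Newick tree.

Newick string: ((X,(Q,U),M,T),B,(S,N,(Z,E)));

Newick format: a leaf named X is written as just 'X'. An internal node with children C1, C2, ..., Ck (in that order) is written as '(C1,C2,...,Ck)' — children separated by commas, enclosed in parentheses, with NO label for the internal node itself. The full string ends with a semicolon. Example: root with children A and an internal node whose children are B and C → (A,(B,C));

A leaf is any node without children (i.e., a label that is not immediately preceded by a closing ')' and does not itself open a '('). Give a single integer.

Newick: ((X,(Q,U),M,T),B,(S,N,(Z,E)));
Scan left-to-right; a leaf is any maximal label run not followed by '(':
  pos 2: leaf 'X' → count = 1
  pos 5: leaf 'Q' → count = 2
  pos 7: leaf 'U' → count = 3
  pos 10: leaf 'M' → count = 4
  pos 12: leaf 'T' → count = 5
  pos 15: leaf 'B' → count = 6
  pos 18: leaf 'S' → count = 7
  pos 20: leaf 'N' → count = 8
  pos 23: leaf 'Z' → count = 9
  pos 25: leaf 'E' → count = 10
Total leaves: 10

Answer: 10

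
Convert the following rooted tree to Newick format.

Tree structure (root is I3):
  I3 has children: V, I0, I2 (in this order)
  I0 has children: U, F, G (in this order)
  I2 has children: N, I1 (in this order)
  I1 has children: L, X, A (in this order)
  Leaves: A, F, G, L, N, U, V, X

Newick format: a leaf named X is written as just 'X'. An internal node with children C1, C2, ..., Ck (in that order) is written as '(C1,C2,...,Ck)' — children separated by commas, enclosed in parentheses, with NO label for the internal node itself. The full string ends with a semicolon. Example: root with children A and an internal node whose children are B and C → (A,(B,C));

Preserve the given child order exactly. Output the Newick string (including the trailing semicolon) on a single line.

internal I3 with children ['V', 'I0', 'I2']
  leaf 'V' → 'V'
  internal I0 with children ['U', 'F', 'G']
    leaf 'U' → 'U'
    leaf 'F' → 'F'
    leaf 'G' → 'G'
  → '(U,F,G)'
  internal I2 with children ['N', 'I1']
    leaf 'N' → 'N'
    internal I1 with children ['L', 'X', 'A']
      leaf 'L' → 'L'
      leaf 'X' → 'X'
      leaf 'A' → 'A'
    → '(L,X,A)'
  → '(N,(L,X,A))'
→ '(V,(U,F,G),(N,(L,X,A)))'
Final: (V,(U,F,G),(N,(L,X,A)));

Answer: (V,(U,F,G),(N,(L,X,A)));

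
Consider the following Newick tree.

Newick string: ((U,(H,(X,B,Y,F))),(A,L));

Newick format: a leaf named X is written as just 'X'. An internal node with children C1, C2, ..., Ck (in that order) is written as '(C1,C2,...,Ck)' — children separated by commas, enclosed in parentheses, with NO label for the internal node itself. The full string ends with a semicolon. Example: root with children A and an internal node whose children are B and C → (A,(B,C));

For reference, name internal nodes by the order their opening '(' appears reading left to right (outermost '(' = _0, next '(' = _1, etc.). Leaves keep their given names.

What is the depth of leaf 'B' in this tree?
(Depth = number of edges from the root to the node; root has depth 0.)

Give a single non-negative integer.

Newick: ((U,(H,(X,B,Y,F))),(A,L));
Naming internals by '(' encounter order: outermost '(' = _0, next = _1, ...
Query node: B
Path from root: _0 -> _1 -> _2 -> _3 -> B
Depth of B: 4 (number of edges from root)

Answer: 4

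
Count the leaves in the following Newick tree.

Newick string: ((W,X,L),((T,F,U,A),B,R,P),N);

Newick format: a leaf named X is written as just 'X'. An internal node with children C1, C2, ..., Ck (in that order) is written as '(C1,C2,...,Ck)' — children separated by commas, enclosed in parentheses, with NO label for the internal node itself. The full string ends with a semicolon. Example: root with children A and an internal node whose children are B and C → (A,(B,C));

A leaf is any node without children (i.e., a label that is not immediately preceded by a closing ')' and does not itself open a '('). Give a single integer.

Answer: 11

Derivation:
Newick: ((W,X,L),((T,F,U,A),B,R,P),N);
Scan left-to-right; a leaf is any maximal label run not followed by '(':
  pos 2: leaf 'W' → count = 1
  pos 4: leaf 'X' → count = 2
  pos 6: leaf 'L' → count = 3
  pos 11: leaf 'T' → count = 4
  pos 13: leaf 'F' → count = 5
  pos 15: leaf 'U' → count = 6
  pos 17: leaf 'A' → count = 7
  pos 20: leaf 'B' → count = 8
  pos 22: leaf 'R' → count = 9
  pos 24: leaf 'P' → count = 10
  pos 27: leaf 'N' → count = 11
Total leaves: 11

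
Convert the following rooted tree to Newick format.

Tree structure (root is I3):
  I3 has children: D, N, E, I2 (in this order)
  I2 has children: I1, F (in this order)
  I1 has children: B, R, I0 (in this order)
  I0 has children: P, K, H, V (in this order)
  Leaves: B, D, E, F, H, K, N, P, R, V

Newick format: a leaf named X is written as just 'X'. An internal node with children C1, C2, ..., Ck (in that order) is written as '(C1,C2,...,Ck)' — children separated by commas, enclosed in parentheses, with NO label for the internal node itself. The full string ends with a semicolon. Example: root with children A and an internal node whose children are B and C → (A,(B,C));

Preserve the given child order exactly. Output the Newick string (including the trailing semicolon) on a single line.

internal I3 with children ['D', 'N', 'E', 'I2']
  leaf 'D' → 'D'
  leaf 'N' → 'N'
  leaf 'E' → 'E'
  internal I2 with children ['I1', 'F']
    internal I1 with children ['B', 'R', 'I0']
      leaf 'B' → 'B'
      leaf 'R' → 'R'
      internal I0 with children ['P', 'K', 'H', 'V']
        leaf 'P' → 'P'
        leaf 'K' → 'K'
        leaf 'H' → 'H'
        leaf 'V' → 'V'
      → '(P,K,H,V)'
    → '(B,R,(P,K,H,V))'
    leaf 'F' → 'F'
  → '((B,R,(P,K,H,V)),F)'
→ '(D,N,E,((B,R,(P,K,H,V)),F))'
Final: (D,N,E,((B,R,(P,K,H,V)),F));

Answer: (D,N,E,((B,R,(P,K,H,V)),F));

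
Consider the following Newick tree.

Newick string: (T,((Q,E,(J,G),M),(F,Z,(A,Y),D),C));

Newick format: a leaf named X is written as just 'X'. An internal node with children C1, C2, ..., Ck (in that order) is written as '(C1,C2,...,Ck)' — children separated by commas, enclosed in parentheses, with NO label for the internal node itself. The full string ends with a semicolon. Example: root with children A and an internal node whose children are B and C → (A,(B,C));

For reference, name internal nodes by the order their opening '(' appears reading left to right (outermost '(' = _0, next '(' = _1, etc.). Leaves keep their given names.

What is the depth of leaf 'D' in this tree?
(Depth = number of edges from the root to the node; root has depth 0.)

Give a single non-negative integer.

Answer: 3

Derivation:
Newick: (T,((Q,E,(J,G),M),(F,Z,(A,Y),D),C));
Naming internals by '(' encounter order: outermost '(' = _0, next = _1, ...
Query node: D
Path from root: _0 -> _1 -> _4 -> D
Depth of D: 3 (number of edges from root)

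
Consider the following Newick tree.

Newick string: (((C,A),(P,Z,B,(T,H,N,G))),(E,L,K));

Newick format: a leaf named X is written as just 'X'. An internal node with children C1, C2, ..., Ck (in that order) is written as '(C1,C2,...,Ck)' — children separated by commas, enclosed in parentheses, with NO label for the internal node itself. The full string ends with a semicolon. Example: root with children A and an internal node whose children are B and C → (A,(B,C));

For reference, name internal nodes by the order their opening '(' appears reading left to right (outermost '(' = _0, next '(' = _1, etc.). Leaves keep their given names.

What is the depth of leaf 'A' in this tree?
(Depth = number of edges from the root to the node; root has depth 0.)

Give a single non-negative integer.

Answer: 3

Derivation:
Newick: (((C,A),(P,Z,B,(T,H,N,G))),(E,L,K));
Naming internals by '(' encounter order: outermost '(' = _0, next = _1, ...
Query node: A
Path from root: _0 -> _1 -> _2 -> A
Depth of A: 3 (number of edges from root)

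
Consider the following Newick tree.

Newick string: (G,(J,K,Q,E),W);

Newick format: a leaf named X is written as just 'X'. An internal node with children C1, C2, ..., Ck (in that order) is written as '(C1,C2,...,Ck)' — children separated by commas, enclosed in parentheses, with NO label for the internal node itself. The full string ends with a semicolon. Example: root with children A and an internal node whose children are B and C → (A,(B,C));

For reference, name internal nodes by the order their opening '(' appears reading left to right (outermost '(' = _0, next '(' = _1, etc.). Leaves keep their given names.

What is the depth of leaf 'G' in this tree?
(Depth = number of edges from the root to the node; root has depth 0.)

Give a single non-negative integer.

Newick: (G,(J,K,Q,E),W);
Naming internals by '(' encounter order: outermost '(' = _0, next = _1, ...
Query node: G
Path from root: _0 -> G
Depth of G: 1 (number of edges from root)

Answer: 1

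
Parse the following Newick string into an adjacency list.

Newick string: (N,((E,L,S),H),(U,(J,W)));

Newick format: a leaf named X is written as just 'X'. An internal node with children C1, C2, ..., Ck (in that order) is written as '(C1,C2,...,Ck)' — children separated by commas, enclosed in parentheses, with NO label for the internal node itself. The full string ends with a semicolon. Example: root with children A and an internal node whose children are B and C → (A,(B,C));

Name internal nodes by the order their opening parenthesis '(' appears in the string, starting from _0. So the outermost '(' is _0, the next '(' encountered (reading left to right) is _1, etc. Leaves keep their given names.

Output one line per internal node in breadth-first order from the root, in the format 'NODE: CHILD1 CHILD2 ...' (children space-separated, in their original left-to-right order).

Answer: _0: N _1 _3
_1: _2 H
_3: U _4
_2: E L S
_4: J W

Derivation:
Input: (N,((E,L,S),H),(U,(J,W)));
Scanning left-to-right, naming '(' by encounter order:
  pos 0: '(' -> open internal node _0 (depth 1)
  pos 3: '(' -> open internal node _1 (depth 2)
  pos 4: '(' -> open internal node _2 (depth 3)
  pos 10: ')' -> close internal node _2 (now at depth 2)
  pos 13: ')' -> close internal node _1 (now at depth 1)
  pos 15: '(' -> open internal node _3 (depth 2)
  pos 18: '(' -> open internal node _4 (depth 3)
  pos 22: ')' -> close internal node _4 (now at depth 2)
  pos 23: ')' -> close internal node _3 (now at depth 1)
  pos 24: ')' -> close internal node _0 (now at depth 0)
Total internal nodes: 5
BFS adjacency from root:
  _0: N _1 _3
  _1: _2 H
  _3: U _4
  _2: E L S
  _4: J W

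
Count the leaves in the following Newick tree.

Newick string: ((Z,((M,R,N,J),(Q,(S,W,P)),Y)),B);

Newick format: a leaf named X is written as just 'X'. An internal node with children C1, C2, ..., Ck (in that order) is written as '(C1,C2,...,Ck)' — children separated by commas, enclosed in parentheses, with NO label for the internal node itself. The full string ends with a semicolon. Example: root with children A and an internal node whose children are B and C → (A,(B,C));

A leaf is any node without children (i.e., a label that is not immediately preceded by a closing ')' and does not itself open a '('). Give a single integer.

Newick: ((Z,((M,R,N,J),(Q,(S,W,P)),Y)),B);
Scan left-to-right; a leaf is any maximal label run not followed by '(':
  pos 2: leaf 'Z' → count = 1
  pos 6: leaf 'M' → count = 2
  pos 8: leaf 'R' → count = 3
  pos 10: leaf 'N' → count = 4
  pos 12: leaf 'J' → count = 5
  pos 16: leaf 'Q' → count = 6
  pos 19: leaf 'S' → count = 7
  pos 21: leaf 'W' → count = 8
  pos 23: leaf 'P' → count = 9
  pos 27: leaf 'Y' → count = 10
  pos 31: leaf 'B' → count = 11
Total leaves: 11

Answer: 11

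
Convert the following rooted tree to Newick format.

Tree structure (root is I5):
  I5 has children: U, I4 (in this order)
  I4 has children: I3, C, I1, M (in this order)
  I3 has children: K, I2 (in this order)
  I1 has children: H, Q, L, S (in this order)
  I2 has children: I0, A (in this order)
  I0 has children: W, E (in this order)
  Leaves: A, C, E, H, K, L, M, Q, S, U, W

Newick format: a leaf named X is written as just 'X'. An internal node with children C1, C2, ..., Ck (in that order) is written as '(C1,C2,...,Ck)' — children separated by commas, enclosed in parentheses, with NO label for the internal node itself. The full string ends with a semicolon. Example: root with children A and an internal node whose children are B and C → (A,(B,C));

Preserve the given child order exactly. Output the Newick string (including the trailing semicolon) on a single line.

Answer: (U,((K,((W,E),A)),C,(H,Q,L,S),M));

Derivation:
internal I5 with children ['U', 'I4']
  leaf 'U' → 'U'
  internal I4 with children ['I3', 'C', 'I1', 'M']
    internal I3 with children ['K', 'I2']
      leaf 'K' → 'K'
      internal I2 with children ['I0', 'A']
        internal I0 with children ['W', 'E']
          leaf 'W' → 'W'
          leaf 'E' → 'E'
        → '(W,E)'
        leaf 'A' → 'A'
      → '((W,E),A)'
    → '(K,((W,E),A))'
    leaf 'C' → 'C'
    internal I1 with children ['H', 'Q', 'L', 'S']
      leaf 'H' → 'H'
      leaf 'Q' → 'Q'
      leaf 'L' → 'L'
      leaf 'S' → 'S'
    → '(H,Q,L,S)'
    leaf 'M' → 'M'
  → '((K,((W,E),A)),C,(H,Q,L,S),M)'
→ '(U,((K,((W,E),A)),C,(H,Q,L,S),M))'
Final: (U,((K,((W,E),A)),C,(H,Q,L,S),M));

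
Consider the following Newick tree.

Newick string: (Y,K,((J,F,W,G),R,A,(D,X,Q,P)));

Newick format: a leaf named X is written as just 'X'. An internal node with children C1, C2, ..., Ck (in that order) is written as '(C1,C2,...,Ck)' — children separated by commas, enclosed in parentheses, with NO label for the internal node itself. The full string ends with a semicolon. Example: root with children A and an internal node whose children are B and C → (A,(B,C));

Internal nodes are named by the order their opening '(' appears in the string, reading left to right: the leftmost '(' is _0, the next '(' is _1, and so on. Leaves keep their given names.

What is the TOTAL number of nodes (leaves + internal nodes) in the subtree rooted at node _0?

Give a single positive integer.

Newick: (Y,K,((J,F,W,G),R,A,(D,X,Q,P)));
Locate _0: it is the '(' at position 0 (the 1st '(' reading left to right).
Query: subtree rooted at _0
_0: subtree_size = 1 + 15
  Y: subtree_size = 1 + 0
  K: subtree_size = 1 + 0
  _1: subtree_size = 1 + 12
    _2: subtree_size = 1 + 4
      J: subtree_size = 1 + 0
      F: subtree_size = 1 + 0
      W: subtree_size = 1 + 0
      G: subtree_size = 1 + 0
    R: subtree_size = 1 + 0
    A: subtree_size = 1 + 0
    _3: subtree_size = 1 + 4
      D: subtree_size = 1 + 0
      X: subtree_size = 1 + 0
      Q: subtree_size = 1 + 0
      P: subtree_size = 1 + 0
Total subtree size of _0: 16

Answer: 16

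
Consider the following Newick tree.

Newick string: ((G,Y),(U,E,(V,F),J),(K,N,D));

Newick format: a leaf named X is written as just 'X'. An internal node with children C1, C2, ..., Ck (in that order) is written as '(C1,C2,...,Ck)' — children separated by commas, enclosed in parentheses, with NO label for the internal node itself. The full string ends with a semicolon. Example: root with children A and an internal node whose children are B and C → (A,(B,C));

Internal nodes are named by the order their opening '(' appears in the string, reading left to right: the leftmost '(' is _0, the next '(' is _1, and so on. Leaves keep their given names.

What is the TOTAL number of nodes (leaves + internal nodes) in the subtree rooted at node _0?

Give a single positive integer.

Newick: ((G,Y),(U,E,(V,F),J),(K,N,D));
Locate _0: it is the '(' at position 0 (the 1st '(' reading left to right).
Query: subtree rooted at _0
_0: subtree_size = 1 + 14
  _1: subtree_size = 1 + 2
    G: subtree_size = 1 + 0
    Y: subtree_size = 1 + 0
  _2: subtree_size = 1 + 6
    U: subtree_size = 1 + 0
    E: subtree_size = 1 + 0
    _3: subtree_size = 1 + 2
      V: subtree_size = 1 + 0
      F: subtree_size = 1 + 0
    J: subtree_size = 1 + 0
  _4: subtree_size = 1 + 3
    K: subtree_size = 1 + 0
    N: subtree_size = 1 + 0
    D: subtree_size = 1 + 0
Total subtree size of _0: 15

Answer: 15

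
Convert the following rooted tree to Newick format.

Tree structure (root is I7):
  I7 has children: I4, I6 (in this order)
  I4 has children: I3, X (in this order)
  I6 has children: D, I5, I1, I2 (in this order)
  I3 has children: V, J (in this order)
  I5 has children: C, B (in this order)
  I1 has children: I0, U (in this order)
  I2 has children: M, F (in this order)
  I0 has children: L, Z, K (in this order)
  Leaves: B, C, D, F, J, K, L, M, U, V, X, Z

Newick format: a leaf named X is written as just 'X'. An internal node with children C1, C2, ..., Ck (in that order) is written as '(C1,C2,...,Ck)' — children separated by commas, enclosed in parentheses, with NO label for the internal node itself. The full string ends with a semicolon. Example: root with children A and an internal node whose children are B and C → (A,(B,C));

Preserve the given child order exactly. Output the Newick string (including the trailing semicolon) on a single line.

Answer: (((V,J),X),(D,(C,B),((L,Z,K),U),(M,F)));

Derivation:
internal I7 with children ['I4', 'I6']
  internal I4 with children ['I3', 'X']
    internal I3 with children ['V', 'J']
      leaf 'V' → 'V'
      leaf 'J' → 'J'
    → '(V,J)'
    leaf 'X' → 'X'
  → '((V,J),X)'
  internal I6 with children ['D', 'I5', 'I1', 'I2']
    leaf 'D' → 'D'
    internal I5 with children ['C', 'B']
      leaf 'C' → 'C'
      leaf 'B' → 'B'
    → '(C,B)'
    internal I1 with children ['I0', 'U']
      internal I0 with children ['L', 'Z', 'K']
        leaf 'L' → 'L'
        leaf 'Z' → 'Z'
        leaf 'K' → 'K'
      → '(L,Z,K)'
      leaf 'U' → 'U'
    → '((L,Z,K),U)'
    internal I2 with children ['M', 'F']
      leaf 'M' → 'M'
      leaf 'F' → 'F'
    → '(M,F)'
  → '(D,(C,B),((L,Z,K),U),(M,F))'
→ '(((V,J),X),(D,(C,B),((L,Z,K),U),(M,F)))'
Final: (((V,J),X),(D,(C,B),((L,Z,K),U),(M,F)));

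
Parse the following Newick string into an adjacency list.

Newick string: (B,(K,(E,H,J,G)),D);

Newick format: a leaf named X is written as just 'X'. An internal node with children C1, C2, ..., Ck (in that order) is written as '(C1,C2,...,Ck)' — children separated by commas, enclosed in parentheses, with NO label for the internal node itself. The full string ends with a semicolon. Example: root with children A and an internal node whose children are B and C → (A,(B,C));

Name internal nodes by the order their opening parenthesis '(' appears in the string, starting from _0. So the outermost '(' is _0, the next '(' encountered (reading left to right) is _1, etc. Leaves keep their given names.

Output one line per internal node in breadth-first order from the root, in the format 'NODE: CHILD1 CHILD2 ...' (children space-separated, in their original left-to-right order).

Answer: _0: B _1 D
_1: K _2
_2: E H J G

Derivation:
Input: (B,(K,(E,H,J,G)),D);
Scanning left-to-right, naming '(' by encounter order:
  pos 0: '(' -> open internal node _0 (depth 1)
  pos 3: '(' -> open internal node _1 (depth 2)
  pos 6: '(' -> open internal node _2 (depth 3)
  pos 14: ')' -> close internal node _2 (now at depth 2)
  pos 15: ')' -> close internal node _1 (now at depth 1)
  pos 18: ')' -> close internal node _0 (now at depth 0)
Total internal nodes: 3
BFS adjacency from root:
  _0: B _1 D
  _1: K _2
  _2: E H J G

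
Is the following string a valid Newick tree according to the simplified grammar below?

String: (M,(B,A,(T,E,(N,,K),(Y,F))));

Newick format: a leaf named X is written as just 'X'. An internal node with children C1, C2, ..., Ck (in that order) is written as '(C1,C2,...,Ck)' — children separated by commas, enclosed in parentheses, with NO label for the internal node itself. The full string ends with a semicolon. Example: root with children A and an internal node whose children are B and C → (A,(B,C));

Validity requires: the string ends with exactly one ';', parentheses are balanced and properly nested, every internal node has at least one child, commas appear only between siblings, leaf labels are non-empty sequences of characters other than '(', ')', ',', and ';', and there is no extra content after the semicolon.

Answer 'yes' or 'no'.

Input: (M,(B,A,(T,E,(N,,K),(Y,F))));
Paren balance: 5 '(' vs 5 ')' OK
Ends with single ';': True
Full parse: FAILS (empty leaf label at pos 16)
Valid: False

Answer: no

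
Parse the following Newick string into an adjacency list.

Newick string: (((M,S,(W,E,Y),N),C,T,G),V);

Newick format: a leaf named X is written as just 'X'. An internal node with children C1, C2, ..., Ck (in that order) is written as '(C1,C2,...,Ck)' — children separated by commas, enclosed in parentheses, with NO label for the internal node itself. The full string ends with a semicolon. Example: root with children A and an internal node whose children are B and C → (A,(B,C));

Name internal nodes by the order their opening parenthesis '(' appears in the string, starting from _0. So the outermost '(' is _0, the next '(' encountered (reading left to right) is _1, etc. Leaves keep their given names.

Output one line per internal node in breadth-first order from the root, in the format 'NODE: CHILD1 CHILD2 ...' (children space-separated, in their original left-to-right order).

Input: (((M,S,(W,E,Y),N),C,T,G),V);
Scanning left-to-right, naming '(' by encounter order:
  pos 0: '(' -> open internal node _0 (depth 1)
  pos 1: '(' -> open internal node _1 (depth 2)
  pos 2: '(' -> open internal node _2 (depth 3)
  pos 7: '(' -> open internal node _3 (depth 4)
  pos 13: ')' -> close internal node _3 (now at depth 3)
  pos 16: ')' -> close internal node _2 (now at depth 2)
  pos 23: ')' -> close internal node _1 (now at depth 1)
  pos 26: ')' -> close internal node _0 (now at depth 0)
Total internal nodes: 4
BFS adjacency from root:
  _0: _1 V
  _1: _2 C T G
  _2: M S _3 N
  _3: W E Y

Answer: _0: _1 V
_1: _2 C T G
_2: M S _3 N
_3: W E Y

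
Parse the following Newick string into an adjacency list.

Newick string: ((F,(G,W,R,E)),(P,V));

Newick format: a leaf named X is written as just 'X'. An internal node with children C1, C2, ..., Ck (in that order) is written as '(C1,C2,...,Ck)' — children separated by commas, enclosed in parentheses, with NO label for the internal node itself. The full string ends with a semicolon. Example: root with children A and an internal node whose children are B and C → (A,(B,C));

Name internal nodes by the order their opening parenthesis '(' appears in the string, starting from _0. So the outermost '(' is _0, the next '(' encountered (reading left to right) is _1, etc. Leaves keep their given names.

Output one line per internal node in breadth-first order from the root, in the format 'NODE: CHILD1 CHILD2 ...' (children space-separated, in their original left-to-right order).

Input: ((F,(G,W,R,E)),(P,V));
Scanning left-to-right, naming '(' by encounter order:
  pos 0: '(' -> open internal node _0 (depth 1)
  pos 1: '(' -> open internal node _1 (depth 2)
  pos 4: '(' -> open internal node _2 (depth 3)
  pos 12: ')' -> close internal node _2 (now at depth 2)
  pos 13: ')' -> close internal node _1 (now at depth 1)
  pos 15: '(' -> open internal node _3 (depth 2)
  pos 19: ')' -> close internal node _3 (now at depth 1)
  pos 20: ')' -> close internal node _0 (now at depth 0)
Total internal nodes: 4
BFS adjacency from root:
  _0: _1 _3
  _1: F _2
  _3: P V
  _2: G W R E

Answer: _0: _1 _3
_1: F _2
_3: P V
_2: G W R E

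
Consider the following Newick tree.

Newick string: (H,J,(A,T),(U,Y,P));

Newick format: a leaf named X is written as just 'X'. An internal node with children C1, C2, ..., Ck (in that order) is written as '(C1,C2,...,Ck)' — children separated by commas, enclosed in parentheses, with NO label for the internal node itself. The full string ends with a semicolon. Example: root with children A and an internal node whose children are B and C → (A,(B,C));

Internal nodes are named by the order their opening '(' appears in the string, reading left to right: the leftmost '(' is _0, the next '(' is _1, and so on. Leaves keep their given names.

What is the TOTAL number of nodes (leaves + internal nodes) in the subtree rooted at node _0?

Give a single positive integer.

Answer: 10

Derivation:
Newick: (H,J,(A,T),(U,Y,P));
Locate _0: it is the '(' at position 0 (the 1st '(' reading left to right).
Query: subtree rooted at _0
_0: subtree_size = 1 + 9
  H: subtree_size = 1 + 0
  J: subtree_size = 1 + 0
  _1: subtree_size = 1 + 2
    A: subtree_size = 1 + 0
    T: subtree_size = 1 + 0
  _2: subtree_size = 1 + 3
    U: subtree_size = 1 + 0
    Y: subtree_size = 1 + 0
    P: subtree_size = 1 + 0
Total subtree size of _0: 10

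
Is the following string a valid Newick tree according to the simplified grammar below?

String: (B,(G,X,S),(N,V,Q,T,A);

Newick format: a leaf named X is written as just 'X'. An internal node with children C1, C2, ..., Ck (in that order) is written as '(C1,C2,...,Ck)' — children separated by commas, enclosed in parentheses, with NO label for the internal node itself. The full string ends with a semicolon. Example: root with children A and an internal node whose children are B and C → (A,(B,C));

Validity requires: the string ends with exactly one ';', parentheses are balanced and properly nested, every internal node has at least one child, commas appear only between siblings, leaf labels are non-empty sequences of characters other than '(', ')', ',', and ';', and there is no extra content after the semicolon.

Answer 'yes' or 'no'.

Input: (B,(G,X,S),(N,V,Q,T,A);
Paren balance: 3 '(' vs 2 ')' MISMATCH
Ends with single ';': True
Full parse: FAILS (expected , or ) at pos 22)
Valid: False

Answer: no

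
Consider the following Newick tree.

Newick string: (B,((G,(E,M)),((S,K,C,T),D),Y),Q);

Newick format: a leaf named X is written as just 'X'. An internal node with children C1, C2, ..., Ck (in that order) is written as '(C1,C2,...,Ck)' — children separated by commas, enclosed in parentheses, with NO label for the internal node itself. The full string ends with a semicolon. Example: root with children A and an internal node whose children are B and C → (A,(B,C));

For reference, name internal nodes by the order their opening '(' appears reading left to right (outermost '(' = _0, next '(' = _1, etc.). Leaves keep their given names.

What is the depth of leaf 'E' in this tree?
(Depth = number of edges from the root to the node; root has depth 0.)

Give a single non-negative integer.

Answer: 4

Derivation:
Newick: (B,((G,(E,M)),((S,K,C,T),D),Y),Q);
Naming internals by '(' encounter order: outermost '(' = _0, next = _1, ...
Query node: E
Path from root: _0 -> _1 -> _2 -> _3 -> E
Depth of E: 4 (number of edges from root)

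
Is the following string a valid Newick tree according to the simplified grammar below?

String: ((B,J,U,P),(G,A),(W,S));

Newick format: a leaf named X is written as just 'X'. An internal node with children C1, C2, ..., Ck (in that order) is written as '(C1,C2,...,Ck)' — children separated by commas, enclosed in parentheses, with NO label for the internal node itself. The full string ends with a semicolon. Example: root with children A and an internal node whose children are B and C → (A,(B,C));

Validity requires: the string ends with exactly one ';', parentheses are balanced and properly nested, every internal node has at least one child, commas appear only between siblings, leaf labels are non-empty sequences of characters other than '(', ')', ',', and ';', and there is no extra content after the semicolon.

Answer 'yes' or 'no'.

Answer: yes

Derivation:
Input: ((B,J,U,P),(G,A),(W,S));
Paren balance: 4 '(' vs 4 ')' OK
Ends with single ';': True
Full parse: OK
Valid: True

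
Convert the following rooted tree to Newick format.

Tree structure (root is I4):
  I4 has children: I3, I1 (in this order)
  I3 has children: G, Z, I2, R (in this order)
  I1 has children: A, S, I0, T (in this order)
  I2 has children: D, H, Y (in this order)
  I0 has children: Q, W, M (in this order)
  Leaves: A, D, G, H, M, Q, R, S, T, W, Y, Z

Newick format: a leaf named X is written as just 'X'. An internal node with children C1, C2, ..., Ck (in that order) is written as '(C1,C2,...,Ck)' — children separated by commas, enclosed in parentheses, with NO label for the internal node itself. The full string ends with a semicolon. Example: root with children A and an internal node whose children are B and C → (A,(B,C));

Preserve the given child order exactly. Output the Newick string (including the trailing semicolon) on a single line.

Answer: ((G,Z,(D,H,Y),R),(A,S,(Q,W,M),T));

Derivation:
internal I4 with children ['I3', 'I1']
  internal I3 with children ['G', 'Z', 'I2', 'R']
    leaf 'G' → 'G'
    leaf 'Z' → 'Z'
    internal I2 with children ['D', 'H', 'Y']
      leaf 'D' → 'D'
      leaf 'H' → 'H'
      leaf 'Y' → 'Y'
    → '(D,H,Y)'
    leaf 'R' → 'R'
  → '(G,Z,(D,H,Y),R)'
  internal I1 with children ['A', 'S', 'I0', 'T']
    leaf 'A' → 'A'
    leaf 'S' → 'S'
    internal I0 with children ['Q', 'W', 'M']
      leaf 'Q' → 'Q'
      leaf 'W' → 'W'
      leaf 'M' → 'M'
    → '(Q,W,M)'
    leaf 'T' → 'T'
  → '(A,S,(Q,W,M),T)'
→ '((G,Z,(D,H,Y),R),(A,S,(Q,W,M),T))'
Final: ((G,Z,(D,H,Y),R),(A,S,(Q,W,M),T));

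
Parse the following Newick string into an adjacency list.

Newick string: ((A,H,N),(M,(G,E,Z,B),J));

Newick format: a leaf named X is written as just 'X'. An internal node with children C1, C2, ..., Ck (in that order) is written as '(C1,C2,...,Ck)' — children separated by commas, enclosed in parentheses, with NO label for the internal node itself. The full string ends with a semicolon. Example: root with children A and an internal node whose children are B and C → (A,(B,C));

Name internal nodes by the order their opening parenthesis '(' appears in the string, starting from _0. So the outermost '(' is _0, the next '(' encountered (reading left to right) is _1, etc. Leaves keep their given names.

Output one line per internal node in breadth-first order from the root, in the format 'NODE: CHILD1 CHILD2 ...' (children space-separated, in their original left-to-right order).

Input: ((A,H,N),(M,(G,E,Z,B),J));
Scanning left-to-right, naming '(' by encounter order:
  pos 0: '(' -> open internal node _0 (depth 1)
  pos 1: '(' -> open internal node _1 (depth 2)
  pos 7: ')' -> close internal node _1 (now at depth 1)
  pos 9: '(' -> open internal node _2 (depth 2)
  pos 12: '(' -> open internal node _3 (depth 3)
  pos 20: ')' -> close internal node _3 (now at depth 2)
  pos 23: ')' -> close internal node _2 (now at depth 1)
  pos 24: ')' -> close internal node _0 (now at depth 0)
Total internal nodes: 4
BFS adjacency from root:
  _0: _1 _2
  _1: A H N
  _2: M _3 J
  _3: G E Z B

Answer: _0: _1 _2
_1: A H N
_2: M _3 J
_3: G E Z B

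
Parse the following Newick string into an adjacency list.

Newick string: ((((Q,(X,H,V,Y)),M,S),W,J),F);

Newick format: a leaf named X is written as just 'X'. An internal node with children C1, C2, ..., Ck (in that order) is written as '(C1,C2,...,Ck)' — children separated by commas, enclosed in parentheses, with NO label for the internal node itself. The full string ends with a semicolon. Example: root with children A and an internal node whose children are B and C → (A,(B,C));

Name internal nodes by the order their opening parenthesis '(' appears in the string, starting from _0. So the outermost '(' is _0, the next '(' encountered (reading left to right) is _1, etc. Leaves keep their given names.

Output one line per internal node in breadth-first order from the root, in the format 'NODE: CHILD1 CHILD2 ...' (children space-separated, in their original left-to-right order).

Input: ((((Q,(X,H,V,Y)),M,S),W,J),F);
Scanning left-to-right, naming '(' by encounter order:
  pos 0: '(' -> open internal node _0 (depth 1)
  pos 1: '(' -> open internal node _1 (depth 2)
  pos 2: '(' -> open internal node _2 (depth 3)
  pos 3: '(' -> open internal node _3 (depth 4)
  pos 6: '(' -> open internal node _4 (depth 5)
  pos 14: ')' -> close internal node _4 (now at depth 4)
  pos 15: ')' -> close internal node _3 (now at depth 3)
  pos 20: ')' -> close internal node _2 (now at depth 2)
  pos 25: ')' -> close internal node _1 (now at depth 1)
  pos 28: ')' -> close internal node _0 (now at depth 0)
Total internal nodes: 5
BFS adjacency from root:
  _0: _1 F
  _1: _2 W J
  _2: _3 M S
  _3: Q _4
  _4: X H V Y

Answer: _0: _1 F
_1: _2 W J
_2: _3 M S
_3: Q _4
_4: X H V Y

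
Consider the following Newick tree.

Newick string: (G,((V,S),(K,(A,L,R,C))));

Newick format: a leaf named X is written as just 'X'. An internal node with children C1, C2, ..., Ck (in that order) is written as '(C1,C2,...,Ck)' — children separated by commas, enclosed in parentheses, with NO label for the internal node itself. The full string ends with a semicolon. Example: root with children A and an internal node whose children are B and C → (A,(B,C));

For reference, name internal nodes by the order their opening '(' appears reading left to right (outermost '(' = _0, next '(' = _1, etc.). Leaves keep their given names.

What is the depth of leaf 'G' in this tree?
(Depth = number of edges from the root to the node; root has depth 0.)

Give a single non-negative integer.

Newick: (G,((V,S),(K,(A,L,R,C))));
Naming internals by '(' encounter order: outermost '(' = _0, next = _1, ...
Query node: G
Path from root: _0 -> G
Depth of G: 1 (number of edges from root)

Answer: 1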